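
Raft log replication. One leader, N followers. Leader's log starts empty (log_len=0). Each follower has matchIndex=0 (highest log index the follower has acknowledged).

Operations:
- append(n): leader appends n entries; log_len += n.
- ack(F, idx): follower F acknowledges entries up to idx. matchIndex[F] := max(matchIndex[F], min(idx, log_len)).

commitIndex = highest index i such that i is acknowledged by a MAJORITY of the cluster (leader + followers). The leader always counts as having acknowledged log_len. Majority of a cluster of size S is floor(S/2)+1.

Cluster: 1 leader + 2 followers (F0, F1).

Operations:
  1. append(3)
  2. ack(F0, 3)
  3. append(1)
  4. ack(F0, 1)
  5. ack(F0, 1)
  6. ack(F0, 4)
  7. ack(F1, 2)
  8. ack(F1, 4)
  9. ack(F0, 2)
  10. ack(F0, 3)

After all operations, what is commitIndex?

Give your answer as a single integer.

Op 1: append 3 -> log_len=3
Op 2: F0 acks idx 3 -> match: F0=3 F1=0; commitIndex=3
Op 3: append 1 -> log_len=4
Op 4: F0 acks idx 1 -> match: F0=3 F1=0; commitIndex=3
Op 5: F0 acks idx 1 -> match: F0=3 F1=0; commitIndex=3
Op 6: F0 acks idx 4 -> match: F0=4 F1=0; commitIndex=4
Op 7: F1 acks idx 2 -> match: F0=4 F1=2; commitIndex=4
Op 8: F1 acks idx 4 -> match: F0=4 F1=4; commitIndex=4
Op 9: F0 acks idx 2 -> match: F0=4 F1=4; commitIndex=4
Op 10: F0 acks idx 3 -> match: F0=4 F1=4; commitIndex=4

Answer: 4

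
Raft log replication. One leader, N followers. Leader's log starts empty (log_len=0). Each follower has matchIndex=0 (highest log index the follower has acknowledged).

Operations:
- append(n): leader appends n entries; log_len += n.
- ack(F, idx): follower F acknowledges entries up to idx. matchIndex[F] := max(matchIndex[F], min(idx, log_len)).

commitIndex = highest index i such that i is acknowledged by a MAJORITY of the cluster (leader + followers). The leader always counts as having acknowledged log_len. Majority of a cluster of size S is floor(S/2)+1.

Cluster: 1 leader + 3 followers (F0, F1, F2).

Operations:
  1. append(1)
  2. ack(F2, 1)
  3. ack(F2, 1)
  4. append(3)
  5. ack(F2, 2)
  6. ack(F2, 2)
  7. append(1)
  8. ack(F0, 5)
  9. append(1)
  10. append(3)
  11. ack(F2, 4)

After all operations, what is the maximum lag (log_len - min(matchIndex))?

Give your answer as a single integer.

Op 1: append 1 -> log_len=1
Op 2: F2 acks idx 1 -> match: F0=0 F1=0 F2=1; commitIndex=0
Op 3: F2 acks idx 1 -> match: F0=0 F1=0 F2=1; commitIndex=0
Op 4: append 3 -> log_len=4
Op 5: F2 acks idx 2 -> match: F0=0 F1=0 F2=2; commitIndex=0
Op 6: F2 acks idx 2 -> match: F0=0 F1=0 F2=2; commitIndex=0
Op 7: append 1 -> log_len=5
Op 8: F0 acks idx 5 -> match: F0=5 F1=0 F2=2; commitIndex=2
Op 9: append 1 -> log_len=6
Op 10: append 3 -> log_len=9
Op 11: F2 acks idx 4 -> match: F0=5 F1=0 F2=4; commitIndex=4

Answer: 9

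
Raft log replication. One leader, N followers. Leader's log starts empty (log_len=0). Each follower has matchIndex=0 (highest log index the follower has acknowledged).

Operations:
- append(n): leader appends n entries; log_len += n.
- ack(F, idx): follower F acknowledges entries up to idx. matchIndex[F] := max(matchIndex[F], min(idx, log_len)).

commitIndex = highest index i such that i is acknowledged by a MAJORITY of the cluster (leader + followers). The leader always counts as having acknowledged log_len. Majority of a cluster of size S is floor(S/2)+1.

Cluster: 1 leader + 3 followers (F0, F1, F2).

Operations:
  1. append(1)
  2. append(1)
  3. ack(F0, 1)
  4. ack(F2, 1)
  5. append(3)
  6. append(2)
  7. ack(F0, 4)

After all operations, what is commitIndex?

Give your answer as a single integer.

Answer: 1

Derivation:
Op 1: append 1 -> log_len=1
Op 2: append 1 -> log_len=2
Op 3: F0 acks idx 1 -> match: F0=1 F1=0 F2=0; commitIndex=0
Op 4: F2 acks idx 1 -> match: F0=1 F1=0 F2=1; commitIndex=1
Op 5: append 3 -> log_len=5
Op 6: append 2 -> log_len=7
Op 7: F0 acks idx 4 -> match: F0=4 F1=0 F2=1; commitIndex=1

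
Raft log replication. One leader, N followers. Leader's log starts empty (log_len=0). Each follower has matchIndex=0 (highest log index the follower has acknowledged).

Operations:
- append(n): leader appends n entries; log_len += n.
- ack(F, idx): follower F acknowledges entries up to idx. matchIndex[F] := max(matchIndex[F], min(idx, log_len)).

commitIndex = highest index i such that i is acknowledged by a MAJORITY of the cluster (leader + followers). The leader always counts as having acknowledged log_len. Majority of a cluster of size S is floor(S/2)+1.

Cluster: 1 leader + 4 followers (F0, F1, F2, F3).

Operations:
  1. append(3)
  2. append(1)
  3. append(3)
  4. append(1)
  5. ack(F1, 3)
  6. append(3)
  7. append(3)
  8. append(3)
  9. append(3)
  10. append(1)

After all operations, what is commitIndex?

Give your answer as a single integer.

Answer: 0

Derivation:
Op 1: append 3 -> log_len=3
Op 2: append 1 -> log_len=4
Op 3: append 3 -> log_len=7
Op 4: append 1 -> log_len=8
Op 5: F1 acks idx 3 -> match: F0=0 F1=3 F2=0 F3=0; commitIndex=0
Op 6: append 3 -> log_len=11
Op 7: append 3 -> log_len=14
Op 8: append 3 -> log_len=17
Op 9: append 3 -> log_len=20
Op 10: append 1 -> log_len=21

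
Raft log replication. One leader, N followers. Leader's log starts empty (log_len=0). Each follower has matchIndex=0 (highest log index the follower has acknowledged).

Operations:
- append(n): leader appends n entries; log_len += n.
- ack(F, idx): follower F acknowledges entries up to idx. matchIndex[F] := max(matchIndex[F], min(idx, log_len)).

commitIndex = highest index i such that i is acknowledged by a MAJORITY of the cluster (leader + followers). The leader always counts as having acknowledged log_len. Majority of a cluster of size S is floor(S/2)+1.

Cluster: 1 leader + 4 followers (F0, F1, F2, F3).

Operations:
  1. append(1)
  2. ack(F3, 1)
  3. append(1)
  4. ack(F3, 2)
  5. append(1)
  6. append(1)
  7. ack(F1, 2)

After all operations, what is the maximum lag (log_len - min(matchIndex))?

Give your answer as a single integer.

Op 1: append 1 -> log_len=1
Op 2: F3 acks idx 1 -> match: F0=0 F1=0 F2=0 F3=1; commitIndex=0
Op 3: append 1 -> log_len=2
Op 4: F3 acks idx 2 -> match: F0=0 F1=0 F2=0 F3=2; commitIndex=0
Op 5: append 1 -> log_len=3
Op 6: append 1 -> log_len=4
Op 7: F1 acks idx 2 -> match: F0=0 F1=2 F2=0 F3=2; commitIndex=2

Answer: 4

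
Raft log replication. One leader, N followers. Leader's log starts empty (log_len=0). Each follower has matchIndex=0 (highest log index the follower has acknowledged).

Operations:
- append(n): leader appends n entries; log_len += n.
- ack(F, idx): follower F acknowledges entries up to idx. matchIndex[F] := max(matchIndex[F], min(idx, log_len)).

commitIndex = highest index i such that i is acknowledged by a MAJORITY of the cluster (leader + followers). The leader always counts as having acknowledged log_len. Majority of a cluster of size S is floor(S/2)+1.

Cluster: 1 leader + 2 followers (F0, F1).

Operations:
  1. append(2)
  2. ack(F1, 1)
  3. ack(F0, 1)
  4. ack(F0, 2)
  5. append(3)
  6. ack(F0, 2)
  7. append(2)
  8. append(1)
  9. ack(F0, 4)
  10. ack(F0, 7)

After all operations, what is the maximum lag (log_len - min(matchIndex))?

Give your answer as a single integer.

Op 1: append 2 -> log_len=2
Op 2: F1 acks idx 1 -> match: F0=0 F1=1; commitIndex=1
Op 3: F0 acks idx 1 -> match: F0=1 F1=1; commitIndex=1
Op 4: F0 acks idx 2 -> match: F0=2 F1=1; commitIndex=2
Op 5: append 3 -> log_len=5
Op 6: F0 acks idx 2 -> match: F0=2 F1=1; commitIndex=2
Op 7: append 2 -> log_len=7
Op 8: append 1 -> log_len=8
Op 9: F0 acks idx 4 -> match: F0=4 F1=1; commitIndex=4
Op 10: F0 acks idx 7 -> match: F0=7 F1=1; commitIndex=7

Answer: 7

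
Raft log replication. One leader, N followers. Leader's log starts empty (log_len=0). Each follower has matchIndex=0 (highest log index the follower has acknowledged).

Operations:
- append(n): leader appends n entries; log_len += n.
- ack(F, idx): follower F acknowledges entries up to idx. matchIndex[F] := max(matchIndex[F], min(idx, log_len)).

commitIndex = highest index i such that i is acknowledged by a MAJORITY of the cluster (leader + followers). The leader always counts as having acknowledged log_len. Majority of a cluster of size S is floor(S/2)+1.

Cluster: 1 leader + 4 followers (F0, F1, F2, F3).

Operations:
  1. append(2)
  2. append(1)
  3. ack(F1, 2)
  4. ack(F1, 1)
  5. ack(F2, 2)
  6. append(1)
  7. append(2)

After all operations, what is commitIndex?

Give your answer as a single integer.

Answer: 2

Derivation:
Op 1: append 2 -> log_len=2
Op 2: append 1 -> log_len=3
Op 3: F1 acks idx 2 -> match: F0=0 F1=2 F2=0 F3=0; commitIndex=0
Op 4: F1 acks idx 1 -> match: F0=0 F1=2 F2=0 F3=0; commitIndex=0
Op 5: F2 acks idx 2 -> match: F0=0 F1=2 F2=2 F3=0; commitIndex=2
Op 6: append 1 -> log_len=4
Op 7: append 2 -> log_len=6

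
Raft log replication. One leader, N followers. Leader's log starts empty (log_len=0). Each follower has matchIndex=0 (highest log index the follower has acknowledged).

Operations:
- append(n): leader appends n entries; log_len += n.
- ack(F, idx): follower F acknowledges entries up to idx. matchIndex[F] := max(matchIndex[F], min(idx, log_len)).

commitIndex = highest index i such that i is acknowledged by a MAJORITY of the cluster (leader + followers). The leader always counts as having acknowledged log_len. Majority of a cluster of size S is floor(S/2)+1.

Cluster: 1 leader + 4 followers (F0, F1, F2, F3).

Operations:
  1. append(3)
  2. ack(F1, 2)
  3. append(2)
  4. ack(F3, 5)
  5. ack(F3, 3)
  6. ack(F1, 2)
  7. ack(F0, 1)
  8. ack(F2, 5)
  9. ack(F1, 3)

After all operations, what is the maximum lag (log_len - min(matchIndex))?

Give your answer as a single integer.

Answer: 4

Derivation:
Op 1: append 3 -> log_len=3
Op 2: F1 acks idx 2 -> match: F0=0 F1=2 F2=0 F3=0; commitIndex=0
Op 3: append 2 -> log_len=5
Op 4: F3 acks idx 5 -> match: F0=0 F1=2 F2=0 F3=5; commitIndex=2
Op 5: F3 acks idx 3 -> match: F0=0 F1=2 F2=0 F3=5; commitIndex=2
Op 6: F1 acks idx 2 -> match: F0=0 F1=2 F2=0 F3=5; commitIndex=2
Op 7: F0 acks idx 1 -> match: F0=1 F1=2 F2=0 F3=5; commitIndex=2
Op 8: F2 acks idx 5 -> match: F0=1 F1=2 F2=5 F3=5; commitIndex=5
Op 9: F1 acks idx 3 -> match: F0=1 F1=3 F2=5 F3=5; commitIndex=5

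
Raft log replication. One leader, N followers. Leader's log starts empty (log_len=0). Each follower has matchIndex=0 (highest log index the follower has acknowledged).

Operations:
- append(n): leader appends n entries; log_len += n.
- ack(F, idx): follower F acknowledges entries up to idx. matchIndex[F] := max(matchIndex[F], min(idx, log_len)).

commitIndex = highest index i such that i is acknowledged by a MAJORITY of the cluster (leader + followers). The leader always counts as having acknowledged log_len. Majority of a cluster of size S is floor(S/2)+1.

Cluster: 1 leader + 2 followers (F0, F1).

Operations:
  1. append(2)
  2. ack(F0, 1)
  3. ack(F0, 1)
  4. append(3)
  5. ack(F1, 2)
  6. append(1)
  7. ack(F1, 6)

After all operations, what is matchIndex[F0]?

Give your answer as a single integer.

Answer: 1

Derivation:
Op 1: append 2 -> log_len=2
Op 2: F0 acks idx 1 -> match: F0=1 F1=0; commitIndex=1
Op 3: F0 acks idx 1 -> match: F0=1 F1=0; commitIndex=1
Op 4: append 3 -> log_len=5
Op 5: F1 acks idx 2 -> match: F0=1 F1=2; commitIndex=2
Op 6: append 1 -> log_len=6
Op 7: F1 acks idx 6 -> match: F0=1 F1=6; commitIndex=6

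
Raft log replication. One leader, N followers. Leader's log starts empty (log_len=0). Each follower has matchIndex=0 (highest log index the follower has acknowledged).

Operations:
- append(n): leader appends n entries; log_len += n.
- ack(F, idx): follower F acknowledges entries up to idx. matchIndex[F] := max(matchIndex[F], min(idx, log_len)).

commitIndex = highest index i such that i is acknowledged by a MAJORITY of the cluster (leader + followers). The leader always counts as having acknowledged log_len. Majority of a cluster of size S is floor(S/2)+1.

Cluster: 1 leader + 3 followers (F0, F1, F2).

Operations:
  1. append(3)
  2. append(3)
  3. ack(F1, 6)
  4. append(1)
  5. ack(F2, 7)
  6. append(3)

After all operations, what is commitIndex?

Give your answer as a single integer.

Answer: 6

Derivation:
Op 1: append 3 -> log_len=3
Op 2: append 3 -> log_len=6
Op 3: F1 acks idx 6 -> match: F0=0 F1=6 F2=0; commitIndex=0
Op 4: append 1 -> log_len=7
Op 5: F2 acks idx 7 -> match: F0=0 F1=6 F2=7; commitIndex=6
Op 6: append 3 -> log_len=10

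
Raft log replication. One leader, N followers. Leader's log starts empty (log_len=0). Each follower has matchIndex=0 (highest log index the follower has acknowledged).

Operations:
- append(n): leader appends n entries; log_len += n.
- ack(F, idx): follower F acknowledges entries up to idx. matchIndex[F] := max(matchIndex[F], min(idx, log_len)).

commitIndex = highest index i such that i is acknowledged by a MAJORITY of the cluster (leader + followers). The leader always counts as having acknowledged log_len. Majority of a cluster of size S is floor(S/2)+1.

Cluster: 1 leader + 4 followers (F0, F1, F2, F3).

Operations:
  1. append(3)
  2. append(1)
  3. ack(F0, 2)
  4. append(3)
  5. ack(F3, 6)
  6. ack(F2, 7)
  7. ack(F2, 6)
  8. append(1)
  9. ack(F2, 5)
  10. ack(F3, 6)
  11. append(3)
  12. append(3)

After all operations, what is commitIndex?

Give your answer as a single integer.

Answer: 6

Derivation:
Op 1: append 3 -> log_len=3
Op 2: append 1 -> log_len=4
Op 3: F0 acks idx 2 -> match: F0=2 F1=0 F2=0 F3=0; commitIndex=0
Op 4: append 3 -> log_len=7
Op 5: F3 acks idx 6 -> match: F0=2 F1=0 F2=0 F3=6; commitIndex=2
Op 6: F2 acks idx 7 -> match: F0=2 F1=0 F2=7 F3=6; commitIndex=6
Op 7: F2 acks idx 6 -> match: F0=2 F1=0 F2=7 F3=6; commitIndex=6
Op 8: append 1 -> log_len=8
Op 9: F2 acks idx 5 -> match: F0=2 F1=0 F2=7 F3=6; commitIndex=6
Op 10: F3 acks idx 6 -> match: F0=2 F1=0 F2=7 F3=6; commitIndex=6
Op 11: append 3 -> log_len=11
Op 12: append 3 -> log_len=14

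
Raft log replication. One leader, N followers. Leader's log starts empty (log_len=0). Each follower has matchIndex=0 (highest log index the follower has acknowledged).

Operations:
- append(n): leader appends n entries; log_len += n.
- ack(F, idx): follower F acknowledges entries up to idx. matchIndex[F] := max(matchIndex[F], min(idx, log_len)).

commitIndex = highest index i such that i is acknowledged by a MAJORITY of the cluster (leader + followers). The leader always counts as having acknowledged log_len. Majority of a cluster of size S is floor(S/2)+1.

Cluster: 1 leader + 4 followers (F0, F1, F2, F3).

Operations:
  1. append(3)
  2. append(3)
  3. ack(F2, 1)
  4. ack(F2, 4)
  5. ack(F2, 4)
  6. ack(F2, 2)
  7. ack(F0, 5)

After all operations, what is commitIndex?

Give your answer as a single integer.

Answer: 4

Derivation:
Op 1: append 3 -> log_len=3
Op 2: append 3 -> log_len=6
Op 3: F2 acks idx 1 -> match: F0=0 F1=0 F2=1 F3=0; commitIndex=0
Op 4: F2 acks idx 4 -> match: F0=0 F1=0 F2=4 F3=0; commitIndex=0
Op 5: F2 acks idx 4 -> match: F0=0 F1=0 F2=4 F3=0; commitIndex=0
Op 6: F2 acks idx 2 -> match: F0=0 F1=0 F2=4 F3=0; commitIndex=0
Op 7: F0 acks idx 5 -> match: F0=5 F1=0 F2=4 F3=0; commitIndex=4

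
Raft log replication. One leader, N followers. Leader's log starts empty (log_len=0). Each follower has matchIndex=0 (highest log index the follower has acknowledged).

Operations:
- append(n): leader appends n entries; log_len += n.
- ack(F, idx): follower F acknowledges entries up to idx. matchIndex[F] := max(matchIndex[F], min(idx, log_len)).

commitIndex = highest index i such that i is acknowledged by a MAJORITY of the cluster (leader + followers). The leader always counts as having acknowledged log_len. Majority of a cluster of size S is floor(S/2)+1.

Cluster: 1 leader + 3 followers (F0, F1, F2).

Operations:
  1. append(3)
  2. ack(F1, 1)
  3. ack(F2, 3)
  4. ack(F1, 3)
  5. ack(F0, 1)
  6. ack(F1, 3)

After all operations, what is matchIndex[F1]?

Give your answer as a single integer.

Answer: 3

Derivation:
Op 1: append 3 -> log_len=3
Op 2: F1 acks idx 1 -> match: F0=0 F1=1 F2=0; commitIndex=0
Op 3: F2 acks idx 3 -> match: F0=0 F1=1 F2=3; commitIndex=1
Op 4: F1 acks idx 3 -> match: F0=0 F1=3 F2=3; commitIndex=3
Op 5: F0 acks idx 1 -> match: F0=1 F1=3 F2=3; commitIndex=3
Op 6: F1 acks idx 3 -> match: F0=1 F1=3 F2=3; commitIndex=3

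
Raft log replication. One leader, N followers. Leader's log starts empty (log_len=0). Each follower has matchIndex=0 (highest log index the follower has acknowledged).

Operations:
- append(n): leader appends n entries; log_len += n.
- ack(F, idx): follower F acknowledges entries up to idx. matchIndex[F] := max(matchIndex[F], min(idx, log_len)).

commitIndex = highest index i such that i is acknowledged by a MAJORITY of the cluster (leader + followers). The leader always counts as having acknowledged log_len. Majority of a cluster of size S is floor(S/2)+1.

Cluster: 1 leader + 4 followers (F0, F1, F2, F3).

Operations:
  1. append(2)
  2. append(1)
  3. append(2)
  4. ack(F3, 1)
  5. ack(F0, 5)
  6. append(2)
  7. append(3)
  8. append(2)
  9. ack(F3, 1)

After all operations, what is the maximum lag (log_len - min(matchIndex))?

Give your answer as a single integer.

Op 1: append 2 -> log_len=2
Op 2: append 1 -> log_len=3
Op 3: append 2 -> log_len=5
Op 4: F3 acks idx 1 -> match: F0=0 F1=0 F2=0 F3=1; commitIndex=0
Op 5: F0 acks idx 5 -> match: F0=5 F1=0 F2=0 F3=1; commitIndex=1
Op 6: append 2 -> log_len=7
Op 7: append 3 -> log_len=10
Op 8: append 2 -> log_len=12
Op 9: F3 acks idx 1 -> match: F0=5 F1=0 F2=0 F3=1; commitIndex=1

Answer: 12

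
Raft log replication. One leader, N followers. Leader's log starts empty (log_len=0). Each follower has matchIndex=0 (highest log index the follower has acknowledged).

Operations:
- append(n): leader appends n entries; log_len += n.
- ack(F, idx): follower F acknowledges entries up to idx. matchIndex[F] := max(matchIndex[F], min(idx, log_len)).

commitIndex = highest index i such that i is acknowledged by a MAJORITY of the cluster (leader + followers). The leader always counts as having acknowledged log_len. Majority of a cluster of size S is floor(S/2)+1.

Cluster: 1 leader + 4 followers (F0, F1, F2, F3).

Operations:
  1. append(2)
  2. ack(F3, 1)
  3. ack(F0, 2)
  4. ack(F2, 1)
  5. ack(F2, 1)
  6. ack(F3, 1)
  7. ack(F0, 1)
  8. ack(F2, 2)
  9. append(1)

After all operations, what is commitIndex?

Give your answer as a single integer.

Op 1: append 2 -> log_len=2
Op 2: F3 acks idx 1 -> match: F0=0 F1=0 F2=0 F3=1; commitIndex=0
Op 3: F0 acks idx 2 -> match: F0=2 F1=0 F2=0 F3=1; commitIndex=1
Op 4: F2 acks idx 1 -> match: F0=2 F1=0 F2=1 F3=1; commitIndex=1
Op 5: F2 acks idx 1 -> match: F0=2 F1=0 F2=1 F3=1; commitIndex=1
Op 6: F3 acks idx 1 -> match: F0=2 F1=0 F2=1 F3=1; commitIndex=1
Op 7: F0 acks idx 1 -> match: F0=2 F1=0 F2=1 F3=1; commitIndex=1
Op 8: F2 acks idx 2 -> match: F0=2 F1=0 F2=2 F3=1; commitIndex=2
Op 9: append 1 -> log_len=3

Answer: 2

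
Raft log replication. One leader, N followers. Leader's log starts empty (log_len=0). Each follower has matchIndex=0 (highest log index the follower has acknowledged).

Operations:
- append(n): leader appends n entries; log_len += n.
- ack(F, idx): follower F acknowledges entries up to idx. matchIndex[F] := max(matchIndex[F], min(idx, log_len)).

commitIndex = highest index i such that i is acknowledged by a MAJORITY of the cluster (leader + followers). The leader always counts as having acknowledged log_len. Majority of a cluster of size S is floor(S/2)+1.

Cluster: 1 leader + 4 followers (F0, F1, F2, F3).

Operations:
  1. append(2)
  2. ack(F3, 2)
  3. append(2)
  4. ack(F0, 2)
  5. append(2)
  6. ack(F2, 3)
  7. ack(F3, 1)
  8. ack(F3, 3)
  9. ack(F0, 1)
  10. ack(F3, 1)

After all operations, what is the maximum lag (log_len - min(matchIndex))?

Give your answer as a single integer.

Op 1: append 2 -> log_len=2
Op 2: F3 acks idx 2 -> match: F0=0 F1=0 F2=0 F3=2; commitIndex=0
Op 3: append 2 -> log_len=4
Op 4: F0 acks idx 2 -> match: F0=2 F1=0 F2=0 F3=2; commitIndex=2
Op 5: append 2 -> log_len=6
Op 6: F2 acks idx 3 -> match: F0=2 F1=0 F2=3 F3=2; commitIndex=2
Op 7: F3 acks idx 1 -> match: F0=2 F1=0 F2=3 F3=2; commitIndex=2
Op 8: F3 acks idx 3 -> match: F0=2 F1=0 F2=3 F3=3; commitIndex=3
Op 9: F0 acks idx 1 -> match: F0=2 F1=0 F2=3 F3=3; commitIndex=3
Op 10: F3 acks idx 1 -> match: F0=2 F1=0 F2=3 F3=3; commitIndex=3

Answer: 6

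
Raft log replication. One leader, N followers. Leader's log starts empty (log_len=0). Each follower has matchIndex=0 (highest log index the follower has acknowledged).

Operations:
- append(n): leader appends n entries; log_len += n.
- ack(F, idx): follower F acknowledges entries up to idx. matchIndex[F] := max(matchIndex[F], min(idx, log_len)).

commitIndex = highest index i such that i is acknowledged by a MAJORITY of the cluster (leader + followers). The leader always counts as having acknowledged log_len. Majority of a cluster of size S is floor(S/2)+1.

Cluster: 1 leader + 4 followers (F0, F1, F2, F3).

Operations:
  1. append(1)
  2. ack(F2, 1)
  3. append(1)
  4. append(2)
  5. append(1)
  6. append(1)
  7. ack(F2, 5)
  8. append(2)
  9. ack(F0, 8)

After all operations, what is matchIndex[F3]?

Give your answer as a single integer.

Answer: 0

Derivation:
Op 1: append 1 -> log_len=1
Op 2: F2 acks idx 1 -> match: F0=0 F1=0 F2=1 F3=0; commitIndex=0
Op 3: append 1 -> log_len=2
Op 4: append 2 -> log_len=4
Op 5: append 1 -> log_len=5
Op 6: append 1 -> log_len=6
Op 7: F2 acks idx 5 -> match: F0=0 F1=0 F2=5 F3=0; commitIndex=0
Op 8: append 2 -> log_len=8
Op 9: F0 acks idx 8 -> match: F0=8 F1=0 F2=5 F3=0; commitIndex=5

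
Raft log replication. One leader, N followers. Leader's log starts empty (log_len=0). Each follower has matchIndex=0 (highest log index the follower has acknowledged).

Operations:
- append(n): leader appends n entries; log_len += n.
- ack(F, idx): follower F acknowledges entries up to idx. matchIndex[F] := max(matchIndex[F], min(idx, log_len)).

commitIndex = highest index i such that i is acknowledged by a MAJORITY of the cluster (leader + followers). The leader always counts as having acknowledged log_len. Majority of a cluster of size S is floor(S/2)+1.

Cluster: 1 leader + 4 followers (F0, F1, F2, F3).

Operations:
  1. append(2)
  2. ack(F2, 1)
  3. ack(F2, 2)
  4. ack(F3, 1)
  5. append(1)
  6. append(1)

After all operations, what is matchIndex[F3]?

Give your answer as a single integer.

Op 1: append 2 -> log_len=2
Op 2: F2 acks idx 1 -> match: F0=0 F1=0 F2=1 F3=0; commitIndex=0
Op 3: F2 acks idx 2 -> match: F0=0 F1=0 F2=2 F3=0; commitIndex=0
Op 4: F3 acks idx 1 -> match: F0=0 F1=0 F2=2 F3=1; commitIndex=1
Op 5: append 1 -> log_len=3
Op 6: append 1 -> log_len=4

Answer: 1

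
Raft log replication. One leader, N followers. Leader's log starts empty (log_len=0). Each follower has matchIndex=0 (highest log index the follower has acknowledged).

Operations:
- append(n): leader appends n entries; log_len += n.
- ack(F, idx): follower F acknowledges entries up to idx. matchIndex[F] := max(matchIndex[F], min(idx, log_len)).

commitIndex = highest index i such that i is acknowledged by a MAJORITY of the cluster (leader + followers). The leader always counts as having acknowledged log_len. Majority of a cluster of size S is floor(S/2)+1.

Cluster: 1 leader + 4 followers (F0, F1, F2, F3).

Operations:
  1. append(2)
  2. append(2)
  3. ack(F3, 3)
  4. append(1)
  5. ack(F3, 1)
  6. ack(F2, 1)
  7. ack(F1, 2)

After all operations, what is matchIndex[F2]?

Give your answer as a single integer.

Answer: 1

Derivation:
Op 1: append 2 -> log_len=2
Op 2: append 2 -> log_len=4
Op 3: F3 acks idx 3 -> match: F0=0 F1=0 F2=0 F3=3; commitIndex=0
Op 4: append 1 -> log_len=5
Op 5: F3 acks idx 1 -> match: F0=0 F1=0 F2=0 F3=3; commitIndex=0
Op 6: F2 acks idx 1 -> match: F0=0 F1=0 F2=1 F3=3; commitIndex=1
Op 7: F1 acks idx 2 -> match: F0=0 F1=2 F2=1 F3=3; commitIndex=2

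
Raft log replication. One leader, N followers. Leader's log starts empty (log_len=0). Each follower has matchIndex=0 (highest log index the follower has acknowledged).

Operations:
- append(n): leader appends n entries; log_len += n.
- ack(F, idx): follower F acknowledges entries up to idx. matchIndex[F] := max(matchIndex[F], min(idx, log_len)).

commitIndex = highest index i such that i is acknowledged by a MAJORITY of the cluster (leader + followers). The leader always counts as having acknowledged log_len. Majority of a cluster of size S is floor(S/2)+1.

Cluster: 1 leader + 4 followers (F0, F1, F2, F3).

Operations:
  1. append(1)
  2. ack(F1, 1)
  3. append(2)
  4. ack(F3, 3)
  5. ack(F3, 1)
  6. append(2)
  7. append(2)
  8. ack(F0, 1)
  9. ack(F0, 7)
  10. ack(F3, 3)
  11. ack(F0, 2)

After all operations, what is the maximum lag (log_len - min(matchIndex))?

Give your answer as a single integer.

Answer: 7

Derivation:
Op 1: append 1 -> log_len=1
Op 2: F1 acks idx 1 -> match: F0=0 F1=1 F2=0 F3=0; commitIndex=0
Op 3: append 2 -> log_len=3
Op 4: F3 acks idx 3 -> match: F0=0 F1=1 F2=0 F3=3; commitIndex=1
Op 5: F3 acks idx 1 -> match: F0=0 F1=1 F2=0 F3=3; commitIndex=1
Op 6: append 2 -> log_len=5
Op 7: append 2 -> log_len=7
Op 8: F0 acks idx 1 -> match: F0=1 F1=1 F2=0 F3=3; commitIndex=1
Op 9: F0 acks idx 7 -> match: F0=7 F1=1 F2=0 F3=3; commitIndex=3
Op 10: F3 acks idx 3 -> match: F0=7 F1=1 F2=0 F3=3; commitIndex=3
Op 11: F0 acks idx 2 -> match: F0=7 F1=1 F2=0 F3=3; commitIndex=3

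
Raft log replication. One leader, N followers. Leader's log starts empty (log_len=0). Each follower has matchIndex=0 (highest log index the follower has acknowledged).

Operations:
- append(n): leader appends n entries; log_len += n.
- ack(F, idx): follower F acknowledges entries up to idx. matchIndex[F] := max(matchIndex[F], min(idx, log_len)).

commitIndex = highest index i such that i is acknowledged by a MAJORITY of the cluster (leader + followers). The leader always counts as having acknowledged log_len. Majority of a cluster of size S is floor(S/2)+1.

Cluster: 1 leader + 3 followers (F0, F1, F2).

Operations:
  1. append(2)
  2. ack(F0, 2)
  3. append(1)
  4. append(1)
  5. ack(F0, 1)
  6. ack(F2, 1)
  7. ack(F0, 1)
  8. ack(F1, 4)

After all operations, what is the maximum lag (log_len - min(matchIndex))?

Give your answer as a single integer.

Op 1: append 2 -> log_len=2
Op 2: F0 acks idx 2 -> match: F0=2 F1=0 F2=0; commitIndex=0
Op 3: append 1 -> log_len=3
Op 4: append 1 -> log_len=4
Op 5: F0 acks idx 1 -> match: F0=2 F1=0 F2=0; commitIndex=0
Op 6: F2 acks idx 1 -> match: F0=2 F1=0 F2=1; commitIndex=1
Op 7: F0 acks idx 1 -> match: F0=2 F1=0 F2=1; commitIndex=1
Op 8: F1 acks idx 4 -> match: F0=2 F1=4 F2=1; commitIndex=2

Answer: 3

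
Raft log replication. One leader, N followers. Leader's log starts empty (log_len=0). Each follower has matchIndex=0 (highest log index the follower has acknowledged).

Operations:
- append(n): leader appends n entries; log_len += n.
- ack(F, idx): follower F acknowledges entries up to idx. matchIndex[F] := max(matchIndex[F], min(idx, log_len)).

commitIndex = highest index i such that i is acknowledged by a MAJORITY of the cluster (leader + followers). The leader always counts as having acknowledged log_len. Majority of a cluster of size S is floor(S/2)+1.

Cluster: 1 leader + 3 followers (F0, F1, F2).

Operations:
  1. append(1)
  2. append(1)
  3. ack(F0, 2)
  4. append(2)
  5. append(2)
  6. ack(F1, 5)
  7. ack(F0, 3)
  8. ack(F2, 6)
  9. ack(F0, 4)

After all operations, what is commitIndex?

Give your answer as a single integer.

Op 1: append 1 -> log_len=1
Op 2: append 1 -> log_len=2
Op 3: F0 acks idx 2 -> match: F0=2 F1=0 F2=0; commitIndex=0
Op 4: append 2 -> log_len=4
Op 5: append 2 -> log_len=6
Op 6: F1 acks idx 5 -> match: F0=2 F1=5 F2=0; commitIndex=2
Op 7: F0 acks idx 3 -> match: F0=3 F1=5 F2=0; commitIndex=3
Op 8: F2 acks idx 6 -> match: F0=3 F1=5 F2=6; commitIndex=5
Op 9: F0 acks idx 4 -> match: F0=4 F1=5 F2=6; commitIndex=5

Answer: 5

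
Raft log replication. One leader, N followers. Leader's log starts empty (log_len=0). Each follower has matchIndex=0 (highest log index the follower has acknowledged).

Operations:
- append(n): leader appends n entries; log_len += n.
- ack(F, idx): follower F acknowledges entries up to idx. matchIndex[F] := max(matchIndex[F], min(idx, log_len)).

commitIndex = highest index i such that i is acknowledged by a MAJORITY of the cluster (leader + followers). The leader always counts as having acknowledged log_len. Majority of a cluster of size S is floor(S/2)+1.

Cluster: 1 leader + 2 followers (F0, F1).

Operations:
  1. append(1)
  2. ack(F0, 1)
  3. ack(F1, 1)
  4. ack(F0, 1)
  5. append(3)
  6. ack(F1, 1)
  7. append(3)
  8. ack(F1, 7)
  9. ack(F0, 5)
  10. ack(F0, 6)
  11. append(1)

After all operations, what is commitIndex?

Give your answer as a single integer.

Op 1: append 1 -> log_len=1
Op 2: F0 acks idx 1 -> match: F0=1 F1=0; commitIndex=1
Op 3: F1 acks idx 1 -> match: F0=1 F1=1; commitIndex=1
Op 4: F0 acks idx 1 -> match: F0=1 F1=1; commitIndex=1
Op 5: append 3 -> log_len=4
Op 6: F1 acks idx 1 -> match: F0=1 F1=1; commitIndex=1
Op 7: append 3 -> log_len=7
Op 8: F1 acks idx 7 -> match: F0=1 F1=7; commitIndex=7
Op 9: F0 acks idx 5 -> match: F0=5 F1=7; commitIndex=7
Op 10: F0 acks idx 6 -> match: F0=6 F1=7; commitIndex=7
Op 11: append 1 -> log_len=8

Answer: 7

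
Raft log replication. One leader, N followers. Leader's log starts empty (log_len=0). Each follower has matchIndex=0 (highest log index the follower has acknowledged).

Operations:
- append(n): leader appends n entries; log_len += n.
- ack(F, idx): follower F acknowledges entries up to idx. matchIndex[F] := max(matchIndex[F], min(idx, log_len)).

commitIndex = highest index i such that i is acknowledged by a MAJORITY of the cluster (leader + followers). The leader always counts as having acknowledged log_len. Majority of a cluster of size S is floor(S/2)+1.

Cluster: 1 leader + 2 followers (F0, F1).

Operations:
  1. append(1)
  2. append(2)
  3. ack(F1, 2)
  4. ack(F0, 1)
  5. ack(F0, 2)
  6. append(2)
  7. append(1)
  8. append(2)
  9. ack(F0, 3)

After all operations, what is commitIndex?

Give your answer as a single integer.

Answer: 3

Derivation:
Op 1: append 1 -> log_len=1
Op 2: append 2 -> log_len=3
Op 3: F1 acks idx 2 -> match: F0=0 F1=2; commitIndex=2
Op 4: F0 acks idx 1 -> match: F0=1 F1=2; commitIndex=2
Op 5: F0 acks idx 2 -> match: F0=2 F1=2; commitIndex=2
Op 6: append 2 -> log_len=5
Op 7: append 1 -> log_len=6
Op 8: append 2 -> log_len=8
Op 9: F0 acks idx 3 -> match: F0=3 F1=2; commitIndex=3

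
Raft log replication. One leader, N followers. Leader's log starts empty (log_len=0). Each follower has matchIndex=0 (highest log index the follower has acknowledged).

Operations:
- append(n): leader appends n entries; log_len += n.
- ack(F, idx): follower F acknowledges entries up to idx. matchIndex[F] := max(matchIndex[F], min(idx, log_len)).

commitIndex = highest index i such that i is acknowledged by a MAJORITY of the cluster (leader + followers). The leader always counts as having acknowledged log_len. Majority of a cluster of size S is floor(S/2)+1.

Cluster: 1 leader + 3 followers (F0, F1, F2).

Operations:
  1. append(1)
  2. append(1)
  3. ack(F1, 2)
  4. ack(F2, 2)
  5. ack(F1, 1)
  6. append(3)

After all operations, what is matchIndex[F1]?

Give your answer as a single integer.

Op 1: append 1 -> log_len=1
Op 2: append 1 -> log_len=2
Op 3: F1 acks idx 2 -> match: F0=0 F1=2 F2=0; commitIndex=0
Op 4: F2 acks idx 2 -> match: F0=0 F1=2 F2=2; commitIndex=2
Op 5: F1 acks idx 1 -> match: F0=0 F1=2 F2=2; commitIndex=2
Op 6: append 3 -> log_len=5

Answer: 2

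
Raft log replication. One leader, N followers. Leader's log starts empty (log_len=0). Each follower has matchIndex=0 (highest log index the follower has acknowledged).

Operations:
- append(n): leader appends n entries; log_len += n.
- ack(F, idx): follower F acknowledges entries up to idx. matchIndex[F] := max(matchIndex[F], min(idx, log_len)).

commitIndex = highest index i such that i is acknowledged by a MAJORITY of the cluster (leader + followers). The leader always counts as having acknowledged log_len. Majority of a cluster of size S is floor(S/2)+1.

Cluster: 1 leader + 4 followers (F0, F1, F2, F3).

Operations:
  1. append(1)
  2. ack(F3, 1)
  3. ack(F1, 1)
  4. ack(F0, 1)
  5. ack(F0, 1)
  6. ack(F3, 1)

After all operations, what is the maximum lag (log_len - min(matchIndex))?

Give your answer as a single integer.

Answer: 1

Derivation:
Op 1: append 1 -> log_len=1
Op 2: F3 acks idx 1 -> match: F0=0 F1=0 F2=0 F3=1; commitIndex=0
Op 3: F1 acks idx 1 -> match: F0=0 F1=1 F2=0 F3=1; commitIndex=1
Op 4: F0 acks idx 1 -> match: F0=1 F1=1 F2=0 F3=1; commitIndex=1
Op 5: F0 acks idx 1 -> match: F0=1 F1=1 F2=0 F3=1; commitIndex=1
Op 6: F3 acks idx 1 -> match: F0=1 F1=1 F2=0 F3=1; commitIndex=1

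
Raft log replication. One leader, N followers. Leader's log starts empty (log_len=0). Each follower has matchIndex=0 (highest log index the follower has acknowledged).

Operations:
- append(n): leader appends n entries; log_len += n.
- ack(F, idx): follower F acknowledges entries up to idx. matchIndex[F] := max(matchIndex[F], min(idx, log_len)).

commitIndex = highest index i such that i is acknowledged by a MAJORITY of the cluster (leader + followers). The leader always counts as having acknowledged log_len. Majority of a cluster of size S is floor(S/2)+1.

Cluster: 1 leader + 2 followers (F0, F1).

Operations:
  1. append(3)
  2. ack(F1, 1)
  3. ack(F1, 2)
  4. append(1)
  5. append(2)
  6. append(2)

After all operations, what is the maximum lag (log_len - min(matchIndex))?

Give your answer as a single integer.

Op 1: append 3 -> log_len=3
Op 2: F1 acks idx 1 -> match: F0=0 F1=1; commitIndex=1
Op 3: F1 acks idx 2 -> match: F0=0 F1=2; commitIndex=2
Op 4: append 1 -> log_len=4
Op 5: append 2 -> log_len=6
Op 6: append 2 -> log_len=8

Answer: 8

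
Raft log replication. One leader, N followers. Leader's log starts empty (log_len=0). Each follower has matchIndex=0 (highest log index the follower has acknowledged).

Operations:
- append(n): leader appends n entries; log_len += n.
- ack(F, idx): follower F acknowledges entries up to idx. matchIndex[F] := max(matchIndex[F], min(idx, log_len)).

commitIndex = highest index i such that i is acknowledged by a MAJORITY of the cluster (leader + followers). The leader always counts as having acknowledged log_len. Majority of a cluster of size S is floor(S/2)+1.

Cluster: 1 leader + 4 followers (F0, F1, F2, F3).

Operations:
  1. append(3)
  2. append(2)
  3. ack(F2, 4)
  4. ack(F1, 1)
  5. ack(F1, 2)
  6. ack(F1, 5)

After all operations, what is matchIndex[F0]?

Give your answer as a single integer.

Answer: 0

Derivation:
Op 1: append 3 -> log_len=3
Op 2: append 2 -> log_len=5
Op 3: F2 acks idx 4 -> match: F0=0 F1=0 F2=4 F3=0; commitIndex=0
Op 4: F1 acks idx 1 -> match: F0=0 F1=1 F2=4 F3=0; commitIndex=1
Op 5: F1 acks idx 2 -> match: F0=0 F1=2 F2=4 F3=0; commitIndex=2
Op 6: F1 acks idx 5 -> match: F0=0 F1=5 F2=4 F3=0; commitIndex=4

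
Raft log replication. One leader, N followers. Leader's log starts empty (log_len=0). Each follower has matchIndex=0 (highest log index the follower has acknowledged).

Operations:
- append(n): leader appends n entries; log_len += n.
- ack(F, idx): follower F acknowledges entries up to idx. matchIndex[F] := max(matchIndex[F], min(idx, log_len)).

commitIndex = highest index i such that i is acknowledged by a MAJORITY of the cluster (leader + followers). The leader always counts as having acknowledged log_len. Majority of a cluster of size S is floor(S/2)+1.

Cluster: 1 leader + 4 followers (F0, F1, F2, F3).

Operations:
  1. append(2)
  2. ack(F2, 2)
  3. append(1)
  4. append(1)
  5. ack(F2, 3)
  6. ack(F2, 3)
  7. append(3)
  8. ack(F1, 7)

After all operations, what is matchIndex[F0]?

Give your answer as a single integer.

Answer: 0

Derivation:
Op 1: append 2 -> log_len=2
Op 2: F2 acks idx 2 -> match: F0=0 F1=0 F2=2 F3=0; commitIndex=0
Op 3: append 1 -> log_len=3
Op 4: append 1 -> log_len=4
Op 5: F2 acks idx 3 -> match: F0=0 F1=0 F2=3 F3=0; commitIndex=0
Op 6: F2 acks idx 3 -> match: F0=0 F1=0 F2=3 F3=0; commitIndex=0
Op 7: append 3 -> log_len=7
Op 8: F1 acks idx 7 -> match: F0=0 F1=7 F2=3 F3=0; commitIndex=3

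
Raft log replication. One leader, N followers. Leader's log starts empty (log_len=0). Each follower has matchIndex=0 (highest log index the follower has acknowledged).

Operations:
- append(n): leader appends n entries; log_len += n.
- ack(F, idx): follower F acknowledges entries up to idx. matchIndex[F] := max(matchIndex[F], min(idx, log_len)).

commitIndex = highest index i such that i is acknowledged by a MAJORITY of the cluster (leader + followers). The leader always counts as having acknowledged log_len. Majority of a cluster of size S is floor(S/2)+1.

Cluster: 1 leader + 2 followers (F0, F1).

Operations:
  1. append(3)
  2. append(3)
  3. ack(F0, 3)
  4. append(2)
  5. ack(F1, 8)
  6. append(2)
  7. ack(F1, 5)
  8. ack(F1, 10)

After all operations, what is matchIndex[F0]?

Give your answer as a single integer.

Answer: 3

Derivation:
Op 1: append 3 -> log_len=3
Op 2: append 3 -> log_len=6
Op 3: F0 acks idx 3 -> match: F0=3 F1=0; commitIndex=3
Op 4: append 2 -> log_len=8
Op 5: F1 acks idx 8 -> match: F0=3 F1=8; commitIndex=8
Op 6: append 2 -> log_len=10
Op 7: F1 acks idx 5 -> match: F0=3 F1=8; commitIndex=8
Op 8: F1 acks idx 10 -> match: F0=3 F1=10; commitIndex=10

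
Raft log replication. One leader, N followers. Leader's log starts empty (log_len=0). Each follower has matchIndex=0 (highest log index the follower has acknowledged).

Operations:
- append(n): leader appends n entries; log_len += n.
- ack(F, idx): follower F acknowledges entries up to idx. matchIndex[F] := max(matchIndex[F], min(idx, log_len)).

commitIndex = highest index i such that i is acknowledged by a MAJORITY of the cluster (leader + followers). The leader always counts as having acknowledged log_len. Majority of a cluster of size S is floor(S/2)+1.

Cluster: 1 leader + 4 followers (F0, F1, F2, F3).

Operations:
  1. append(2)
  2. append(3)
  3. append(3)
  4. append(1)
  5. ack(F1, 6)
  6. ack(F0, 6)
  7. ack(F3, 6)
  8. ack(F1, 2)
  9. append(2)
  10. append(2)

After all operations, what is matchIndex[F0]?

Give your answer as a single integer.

Op 1: append 2 -> log_len=2
Op 2: append 3 -> log_len=5
Op 3: append 3 -> log_len=8
Op 4: append 1 -> log_len=9
Op 5: F1 acks idx 6 -> match: F0=0 F1=6 F2=0 F3=0; commitIndex=0
Op 6: F0 acks idx 6 -> match: F0=6 F1=6 F2=0 F3=0; commitIndex=6
Op 7: F3 acks idx 6 -> match: F0=6 F1=6 F2=0 F3=6; commitIndex=6
Op 8: F1 acks idx 2 -> match: F0=6 F1=6 F2=0 F3=6; commitIndex=6
Op 9: append 2 -> log_len=11
Op 10: append 2 -> log_len=13

Answer: 6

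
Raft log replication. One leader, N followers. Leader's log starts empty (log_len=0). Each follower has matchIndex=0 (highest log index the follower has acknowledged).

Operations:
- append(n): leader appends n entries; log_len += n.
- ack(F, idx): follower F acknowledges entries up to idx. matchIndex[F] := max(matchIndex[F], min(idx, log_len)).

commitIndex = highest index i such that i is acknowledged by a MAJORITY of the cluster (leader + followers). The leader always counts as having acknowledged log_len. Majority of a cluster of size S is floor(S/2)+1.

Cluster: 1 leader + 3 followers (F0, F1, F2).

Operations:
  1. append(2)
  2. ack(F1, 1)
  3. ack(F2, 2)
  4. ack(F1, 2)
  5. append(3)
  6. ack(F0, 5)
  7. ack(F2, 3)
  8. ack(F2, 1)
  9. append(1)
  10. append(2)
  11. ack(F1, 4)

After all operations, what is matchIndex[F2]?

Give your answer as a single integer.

Answer: 3

Derivation:
Op 1: append 2 -> log_len=2
Op 2: F1 acks idx 1 -> match: F0=0 F1=1 F2=0; commitIndex=0
Op 3: F2 acks idx 2 -> match: F0=0 F1=1 F2=2; commitIndex=1
Op 4: F1 acks idx 2 -> match: F0=0 F1=2 F2=2; commitIndex=2
Op 5: append 3 -> log_len=5
Op 6: F0 acks idx 5 -> match: F0=5 F1=2 F2=2; commitIndex=2
Op 7: F2 acks idx 3 -> match: F0=5 F1=2 F2=3; commitIndex=3
Op 8: F2 acks idx 1 -> match: F0=5 F1=2 F2=3; commitIndex=3
Op 9: append 1 -> log_len=6
Op 10: append 2 -> log_len=8
Op 11: F1 acks idx 4 -> match: F0=5 F1=4 F2=3; commitIndex=4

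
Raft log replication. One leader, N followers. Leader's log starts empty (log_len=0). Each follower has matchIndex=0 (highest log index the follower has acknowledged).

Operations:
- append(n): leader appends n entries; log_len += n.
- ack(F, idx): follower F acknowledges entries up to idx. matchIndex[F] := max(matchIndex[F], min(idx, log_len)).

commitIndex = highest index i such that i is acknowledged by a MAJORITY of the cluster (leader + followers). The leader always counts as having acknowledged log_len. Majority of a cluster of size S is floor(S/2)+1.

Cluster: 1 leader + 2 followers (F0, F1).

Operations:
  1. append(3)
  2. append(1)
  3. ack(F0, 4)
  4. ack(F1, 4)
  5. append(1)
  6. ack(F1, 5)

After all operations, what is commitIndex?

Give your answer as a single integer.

Answer: 5

Derivation:
Op 1: append 3 -> log_len=3
Op 2: append 1 -> log_len=4
Op 3: F0 acks idx 4 -> match: F0=4 F1=0; commitIndex=4
Op 4: F1 acks idx 4 -> match: F0=4 F1=4; commitIndex=4
Op 5: append 1 -> log_len=5
Op 6: F1 acks idx 5 -> match: F0=4 F1=5; commitIndex=5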